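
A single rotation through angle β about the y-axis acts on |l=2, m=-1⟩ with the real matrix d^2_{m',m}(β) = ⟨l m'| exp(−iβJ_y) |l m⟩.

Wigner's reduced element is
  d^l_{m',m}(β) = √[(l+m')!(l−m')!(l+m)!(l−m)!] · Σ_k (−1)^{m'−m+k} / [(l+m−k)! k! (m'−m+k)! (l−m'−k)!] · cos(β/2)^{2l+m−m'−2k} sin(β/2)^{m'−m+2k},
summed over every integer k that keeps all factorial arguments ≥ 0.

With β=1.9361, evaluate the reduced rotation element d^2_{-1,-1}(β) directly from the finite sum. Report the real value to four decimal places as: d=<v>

d=-0.5510

d^2_{-1,-1}(β=1.9361) via Wigner's sum:
Half-angle: c=0.566907, s=0.823782. N=√(1·6·1·6)=6.000000
k∈{0,1} keeps every argument non-negative
  k=0: (−1)^0·6.0000/(6)·0.5669^4·0.8238^0 = +0.103287
  k=1: (−1)^1·6.0000/(2)·0.5669^2·0.8238^2 = -0.654288
d^2_{-1,-1}(1.9361) = +0.103287 -0.654288 = -0.551001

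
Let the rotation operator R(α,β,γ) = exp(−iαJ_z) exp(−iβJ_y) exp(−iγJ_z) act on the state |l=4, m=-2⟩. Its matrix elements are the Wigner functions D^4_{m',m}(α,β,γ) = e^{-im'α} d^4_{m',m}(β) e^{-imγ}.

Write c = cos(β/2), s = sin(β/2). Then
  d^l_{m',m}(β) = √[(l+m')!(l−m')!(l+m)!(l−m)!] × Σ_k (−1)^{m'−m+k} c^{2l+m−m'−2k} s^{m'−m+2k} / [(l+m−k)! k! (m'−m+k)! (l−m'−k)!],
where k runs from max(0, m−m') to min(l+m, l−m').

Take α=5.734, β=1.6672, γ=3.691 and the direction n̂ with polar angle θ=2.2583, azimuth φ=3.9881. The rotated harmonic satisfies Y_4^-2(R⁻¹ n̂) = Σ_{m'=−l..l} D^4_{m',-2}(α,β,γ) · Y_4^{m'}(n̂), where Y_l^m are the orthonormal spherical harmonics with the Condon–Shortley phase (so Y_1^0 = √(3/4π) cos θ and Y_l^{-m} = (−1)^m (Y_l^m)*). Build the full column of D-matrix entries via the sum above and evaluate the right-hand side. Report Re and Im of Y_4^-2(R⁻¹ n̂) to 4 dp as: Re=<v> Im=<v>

Re=0.3054 Im=-0.0967

Need the full column D^4_{m',-2} for m'=−4..4 at α=5.734, β=1.6672, γ=3.691.
cos(β/2)=0.672215, sin(β/2)=0.740356
d^4_{-4,-2}: single k=2 term ⇒ +0.267614;  D = +0.121883-0.238247i
d^4_{-3,-2}: k∈[1..2] ⇒ +0.171815 -0.625241 = -0.453426;  D = -0.386855+0.236513i
d^4_{-2,-2}: k∈[0..2] ⇒ +0.041693 -0.606892 +0.920209 = +0.355010;  D = +0.355010+0.000158i
d^4_{-1,-2}: k∈[0..2] ⇒ -0.194820 +1.181595 -0.955526 = +0.031249;  D = +0.026647+0.016324i
d^4_{0,-2}: k∈[0..2] ⇒ +0.479790 -1.551976 +0.705962 = -0.366224;  D = -0.166505-0.326184i
d^4_{1,-2}: k∈[0..2] ⇒ -0.787730 +1.433290 -0.347720 = +0.297840;  D = -0.022971+0.296953i
d^4_{2,-2}: k∈[0..2] ⇒ +0.920209 -0.892980 +0.090266 = +0.117495;  D = -0.068879+0.095189i
d^4_{3,-2}: k∈[0..1] ⇒ -0.758426 +0.306660 = -0.451766;  D = +0.416940-0.173936i
d^4_{4,-2}: single k=0 term ⇒ +0.393767;  D = -0.389109-0.060386i
Y_4^{m'}(θ=2.2583,φ=3.9881) and Σ D·Y over m':
  (+0.1219-0.2382i)·(-0.1532+0.0382i)  (-0.3869+0.2365i)·(-0.3022-0.2077i)  (+0.3550+0.0002i)·(-0.0443-0.3607i)  (+0.0266+0.0163i)·(-0.0278+0.0314i)  (-0.1665-0.3262i)·(-0.3602+0.0000i)  (-0.0230+0.2970i)·(+0.0278+0.0314i)  (-0.0689+0.0952i)·(-0.0443+0.3607i)  (+0.4169-0.1739i)·(+0.3022-0.2077i)  (-0.3891-0.0604i)·(-0.1532-0.0382i)
Y_4^-2(R⁻¹ n̂) = +0.305403-0.096736i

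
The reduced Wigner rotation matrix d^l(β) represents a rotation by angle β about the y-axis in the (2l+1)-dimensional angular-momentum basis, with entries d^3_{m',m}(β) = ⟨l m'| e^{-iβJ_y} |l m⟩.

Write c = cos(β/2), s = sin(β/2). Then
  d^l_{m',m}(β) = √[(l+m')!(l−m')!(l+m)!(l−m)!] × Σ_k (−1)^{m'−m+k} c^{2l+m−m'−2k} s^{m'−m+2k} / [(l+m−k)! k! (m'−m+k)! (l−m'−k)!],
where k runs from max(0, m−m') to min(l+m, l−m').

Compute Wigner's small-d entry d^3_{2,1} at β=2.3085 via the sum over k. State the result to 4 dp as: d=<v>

d=0.2890

d^3_{2,1}(β=2.3085) via Wigner's sum:
With c≡cos(β/2)=0.404605 and s≡sin(β/2)=0.914492, N=[120·1·24·2]^{1/2}=75.894664
k∈{0,1} keeps every argument non-negative
  k=0: (−1)^1·75.8947/(24)·0.4046^5·0.9145^1 = -0.031357
  k=1: (−1)^2·75.8947/(12)·0.4046^3·0.9145^3 = +0.320377
d^3_{2,1}(2.3085) = -0.031357 +0.320377 = +0.289020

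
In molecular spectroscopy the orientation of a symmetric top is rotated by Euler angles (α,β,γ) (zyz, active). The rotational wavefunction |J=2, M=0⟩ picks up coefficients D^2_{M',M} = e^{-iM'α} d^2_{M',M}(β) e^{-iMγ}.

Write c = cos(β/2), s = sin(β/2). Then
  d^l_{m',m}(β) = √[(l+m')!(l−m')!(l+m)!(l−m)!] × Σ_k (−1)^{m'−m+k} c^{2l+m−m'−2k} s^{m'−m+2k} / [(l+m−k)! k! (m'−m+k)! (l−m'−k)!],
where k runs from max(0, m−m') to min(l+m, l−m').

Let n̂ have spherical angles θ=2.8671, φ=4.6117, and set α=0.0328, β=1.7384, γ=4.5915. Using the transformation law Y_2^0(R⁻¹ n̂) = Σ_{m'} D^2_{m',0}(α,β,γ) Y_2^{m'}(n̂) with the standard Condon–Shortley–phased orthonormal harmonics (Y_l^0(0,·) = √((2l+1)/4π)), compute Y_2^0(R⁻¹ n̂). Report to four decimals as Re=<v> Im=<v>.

Re=-0.3006 Im=0.0000

Need the full column D^2_{m',0} for m'=−2..2 at α=0.0328, β=1.7384, γ=4.5915.
cos(β/2)=0.645438, sin(β/2)=0.763813
d^2_{-2,0}: single k=2 term ⇒ +0.595331;  D = +0.594050+0.039026i
d^2_{-1,0}: k∈[1..2] ⇒ +0.503067 -0.704516 = -0.201449;  D = -0.201341-0.006606i
d^2_{0,0}: k∈[0..2] ⇒ +0.173547 -0.972171 +0.340367 = -0.458257;  D = -0.458257+0.000000i
d^2_{1,0}: k∈[0..1] ⇒ -0.503067 +0.704516 = +0.201449;  D = +0.201341-0.006606i
d^2_{2,0}: single k=0 term ⇒ +0.595331;  D = +0.594050-0.039026i
Y_2^{m'}(θ=2.8671,φ=4.6117) and Σ D·Y over m':
  (+0.5941+0.0390i)·(-0.0278-0.0057i)  (-0.2013-0.0066i)·(+0.0203-0.2005i)  (-0.4583+0.0000i)·(+0.5613+0.0000i)  (+0.2013-0.0066i)·(-0.0203-0.2005i)  (+0.5941-0.0390i)·(-0.0278+0.0057i)
Y_2^0(R⁻¹ n̂) = -0.300607-0.000000i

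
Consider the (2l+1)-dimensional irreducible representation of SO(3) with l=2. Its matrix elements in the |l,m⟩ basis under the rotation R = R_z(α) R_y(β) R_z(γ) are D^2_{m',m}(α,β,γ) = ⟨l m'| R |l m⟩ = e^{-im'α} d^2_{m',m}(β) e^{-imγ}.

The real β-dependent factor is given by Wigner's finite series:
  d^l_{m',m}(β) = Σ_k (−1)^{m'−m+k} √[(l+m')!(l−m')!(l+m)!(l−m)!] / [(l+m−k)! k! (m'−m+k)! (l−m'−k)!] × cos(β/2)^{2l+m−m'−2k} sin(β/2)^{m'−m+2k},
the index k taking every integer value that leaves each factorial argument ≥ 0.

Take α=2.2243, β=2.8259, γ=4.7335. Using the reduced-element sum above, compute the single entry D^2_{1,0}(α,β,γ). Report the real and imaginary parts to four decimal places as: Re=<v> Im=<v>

Re=-0.2198 Im=-0.2870

First d^2_{1,0}(β=2.8259), then the phase factors e^{-i(1)α} and e^{-i(0)γ}:
With c≡cos(β/2)=0.157192 and s≡sin(β/2)=0.987568, N=[6·1·2·2]^{1/2}=4.898979
The bounds max(0,m−m')=0 and min(l+m,l−m')=1 give 2 terms
  k=0: (−1)^1·4.8990/(2)·0.1572^3·0.9876^1 = -0.009396
  k=1: (−1)^2·4.8990/(2)·0.1572^1·0.9876^3 = +0.370857
d^2_{1,0}(2.8259) = -0.009396 +0.370857 = +0.361461
D = (-0.607972-0.793959i)·(+0.361461)·(+1.000000+0.000000i) = -0.219758-0.286985i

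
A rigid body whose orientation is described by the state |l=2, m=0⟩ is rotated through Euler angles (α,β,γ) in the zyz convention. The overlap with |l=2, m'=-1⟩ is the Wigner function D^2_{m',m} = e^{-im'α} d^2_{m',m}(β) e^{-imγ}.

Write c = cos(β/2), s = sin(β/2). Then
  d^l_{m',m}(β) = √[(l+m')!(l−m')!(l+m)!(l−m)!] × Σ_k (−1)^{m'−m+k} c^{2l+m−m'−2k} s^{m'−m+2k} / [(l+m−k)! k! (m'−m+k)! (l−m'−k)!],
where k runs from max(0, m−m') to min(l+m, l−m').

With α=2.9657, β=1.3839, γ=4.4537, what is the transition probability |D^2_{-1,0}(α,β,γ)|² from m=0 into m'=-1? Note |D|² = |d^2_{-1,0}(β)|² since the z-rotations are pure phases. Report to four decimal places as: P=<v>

D^2_{-1,0}(2.9657,1.3839,4.4537) = e^{-i·-1·2.9657}·d^2_{-1,0}(1.3839)·e^{-i·0·4.4537}. Compute d first:
c=cos(1.3839/2)=0.770003, s=sin(1.3839/2)=0.638040; N=√[1·6·2·2]=4.898979
k∈{1,2} keeps every argument non-negative
  k=1: (−1)^0·4.8990/(2)·0.7700^3·0.6380^1 = +0.713512
  k=2: (−1)^1·4.8990/(2)·0.7700^1·0.6380^3 = -0.489905
d^2_{-1,0}(1.3839) = +0.713512 -0.489905 = +0.223607
|D^2_{-1,0}|² = |d^2_{-1,0}(β)|² = (+0.223607)² = 0.050000 (the z-rotation phases have unit modulus)

P=0.0500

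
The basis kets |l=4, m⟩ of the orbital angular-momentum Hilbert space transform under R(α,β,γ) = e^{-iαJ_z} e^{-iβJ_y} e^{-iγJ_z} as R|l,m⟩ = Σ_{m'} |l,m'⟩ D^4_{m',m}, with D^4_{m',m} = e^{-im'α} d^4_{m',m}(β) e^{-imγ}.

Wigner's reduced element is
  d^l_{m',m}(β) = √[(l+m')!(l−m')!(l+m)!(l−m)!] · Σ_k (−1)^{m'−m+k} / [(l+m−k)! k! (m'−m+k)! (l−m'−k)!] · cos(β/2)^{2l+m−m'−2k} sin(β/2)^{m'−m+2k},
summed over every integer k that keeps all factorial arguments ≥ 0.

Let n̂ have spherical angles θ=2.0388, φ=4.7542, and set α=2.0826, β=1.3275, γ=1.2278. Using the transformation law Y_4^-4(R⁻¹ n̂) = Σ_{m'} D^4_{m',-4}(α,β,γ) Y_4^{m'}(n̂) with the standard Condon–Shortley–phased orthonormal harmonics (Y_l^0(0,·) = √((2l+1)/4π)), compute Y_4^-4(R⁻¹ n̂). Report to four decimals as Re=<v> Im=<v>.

Need the full column D^4_{m',-4} for m'=−4..4 at α=2.0826, β=1.3275, γ=1.2278.
cos(β/2)=0.787687, sin(β/2)=0.616075
d^4_{-4,-4}: single k=0 term ⇒ +0.148194;  D = +0.115675+0.092633i
d^4_{-3,-4}: single k=0 term ⇒ -0.327836;  D = -0.053339+0.323468i
d^4_{-2,-4}: single k=0 term ⇒ +0.479700;  D = -0.450883+0.163757i
d^4_{-1,-4}: single k=0 term ⇒ -0.530597;  D = -0.402172-0.346108i
d^4_{0,-4}: single k=0 term ⇒ +0.463980;  D = +0.091638-0.454840i
d^4_{1,-4}: single k=0 term ⇒ -0.324582;  D = +0.308812-0.099941i
d^4_{2,-4}: single k=0 term ⇒ +0.179510;  D = +0.131834+0.121835i
d^4_{3,-4}: single k=0 term ⇒ -0.075047;  D = -0.017416+0.072998i
d^4_{4,-4}: single k=0 term ⇒ +0.020752;  D = -0.019958+0.005687i
Y_4^{m'}(θ=2.0388,φ=4.7542) and Σ D·Y over m':
  (+0.1157+0.0926i)·(+0.2768-0.0467i)  (-0.0533+0.3235i)·(+0.0502+0.3982i)  (-0.4509+0.1638i)·(-0.1127+0.0094i)  (-0.4022-0.3461i)·(+0.0125+0.2998i)  (+0.0916-0.4548i)·(-0.1751+0.0000i)  (+0.3088-0.0999i)·(-0.0125+0.2998i)  (+0.1318+0.1218i)·(-0.1127-0.0094i)  (-0.0174+0.0730i)·(-0.0502+0.3982i)  (-0.0200+0.0057i)·(+0.2768+0.0467i)
Y_4^-4(R⁻¹ n̂) = +0.015206+0.016165i

Re=0.0152 Im=0.0162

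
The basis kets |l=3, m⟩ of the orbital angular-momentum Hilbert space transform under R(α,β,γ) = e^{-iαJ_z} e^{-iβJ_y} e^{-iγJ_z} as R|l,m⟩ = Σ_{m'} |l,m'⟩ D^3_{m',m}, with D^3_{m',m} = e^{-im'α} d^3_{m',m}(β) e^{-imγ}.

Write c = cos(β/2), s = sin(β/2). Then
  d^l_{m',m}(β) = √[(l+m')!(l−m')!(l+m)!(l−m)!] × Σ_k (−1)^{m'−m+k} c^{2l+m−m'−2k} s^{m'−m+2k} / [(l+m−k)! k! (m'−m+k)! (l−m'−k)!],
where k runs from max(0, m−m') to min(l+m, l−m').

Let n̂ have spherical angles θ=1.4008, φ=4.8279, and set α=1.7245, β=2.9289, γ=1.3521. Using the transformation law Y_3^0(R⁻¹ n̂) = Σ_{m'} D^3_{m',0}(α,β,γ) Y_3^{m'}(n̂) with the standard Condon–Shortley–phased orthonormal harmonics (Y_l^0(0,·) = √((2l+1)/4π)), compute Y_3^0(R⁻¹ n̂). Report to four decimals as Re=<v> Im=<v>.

Re=0.3208 Im=0.0000

Need the full column D^3_{m',0} for m'=−3..3 at α=1.7245, β=2.9289, γ=1.3521.
cos(β/2)=0.106146, sin(β/2)=0.994351
d^3_{-3,0}: single k=3 term ⇒ +0.005258;  D = +0.002340-0.004709i
d^3_{-2,0}: k∈[2..3] ⇒ +0.000687 -0.060329 = -0.059641;  D = +0.056846+0.018047i
d^3_{-1,0}: k∈[1..3] ⇒ +0.000046 -0.012219 +0.357431 = +0.345258;  D = -0.052859+0.341188i
d^3_{0,0}: k∈[0..3] ⇒ +0.000001 -0.001130 +0.099131 -0.966578 = -0.868576;  D = -0.868576+0.000000i
d^3_{1,0}: k∈[0..2] ⇒ -0.000046 +0.012219 -0.357431 = -0.345258;  D = +0.052859+0.341188i
d^3_{2,0}: k∈[0..1] ⇒ +0.000687 -0.060329 = -0.059641;  D = +0.056846-0.018047i
d^3_{3,0}: single k=0 term ⇒ -0.005258;  D = -0.002340-0.004709i
Y_3^{m'}(θ=1.4008,φ=4.8279) and Σ D·Y over m':
  (+0.0023-0.0047i)·(-0.1357-0.3757i)  (+0.0568+0.0180i)·(-0.1635+0.0385i)  (-0.0529+0.3412i)·(-0.0315-0.2711i)  (-0.8686+0.0000i)·(-0.1804+0.0000i)  (+0.0529+0.3412i)·(+0.0315-0.2711i)  (+0.0568-0.0180i)·(-0.1635-0.0385i)  (-0.0023-0.0047i)·(+0.1357-0.3757i)
Y_3^0(R⁻¹ n̂) = +0.320844-0.000000i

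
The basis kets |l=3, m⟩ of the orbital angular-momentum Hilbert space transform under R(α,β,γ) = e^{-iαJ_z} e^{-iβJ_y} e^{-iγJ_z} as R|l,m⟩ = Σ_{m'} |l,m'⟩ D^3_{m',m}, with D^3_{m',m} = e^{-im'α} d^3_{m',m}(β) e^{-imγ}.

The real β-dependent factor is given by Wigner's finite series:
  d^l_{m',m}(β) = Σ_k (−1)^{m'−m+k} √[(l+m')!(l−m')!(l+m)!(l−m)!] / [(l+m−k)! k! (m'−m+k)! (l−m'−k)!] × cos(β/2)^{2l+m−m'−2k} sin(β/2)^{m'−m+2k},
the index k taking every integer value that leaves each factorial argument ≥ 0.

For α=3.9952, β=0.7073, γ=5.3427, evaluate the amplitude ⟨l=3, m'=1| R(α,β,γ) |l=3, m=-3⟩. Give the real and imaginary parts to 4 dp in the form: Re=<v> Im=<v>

Re=0.0422 Im=-0.0249

D^3_{1,-3}(3.9952,0.7073,5.3427) = e^{-i·1·3.9952}·d^3_{1,-3}(0.7073)·e^{-i·-3·5.3427}. Compute d first:
Half-angle: c=0.938115, s=0.346324. N=√(24·2·1·720)=185.903201
The bounds max(0,m−m')=0 and min(l+m,l−m')=0 give 1 term
  k=0: (−1)^4·185.9032/(48)·0.9381^2·0.3463^4 = +0.049033
d^3_{1,-3}(0.7073) = +0.049033
D = (-0.657269+0.753656i)·(+0.049033)·(-0.949192-0.314696i) = +0.042220-0.024935i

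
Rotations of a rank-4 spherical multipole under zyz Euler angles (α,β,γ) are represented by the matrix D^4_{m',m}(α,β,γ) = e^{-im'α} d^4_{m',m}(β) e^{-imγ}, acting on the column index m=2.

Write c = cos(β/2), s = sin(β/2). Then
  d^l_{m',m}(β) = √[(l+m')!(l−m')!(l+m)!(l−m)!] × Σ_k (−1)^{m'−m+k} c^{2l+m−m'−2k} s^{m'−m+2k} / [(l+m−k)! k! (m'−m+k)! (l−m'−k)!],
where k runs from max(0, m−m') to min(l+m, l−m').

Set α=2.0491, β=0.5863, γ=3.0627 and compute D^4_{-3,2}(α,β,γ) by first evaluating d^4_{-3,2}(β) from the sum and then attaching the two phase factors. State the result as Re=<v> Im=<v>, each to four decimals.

Re=0.0192 Im=0.0004

D^4_{-3,2}(2.0491,0.5863,3.0627) = e^{-i·-3·2.0491}·d^4_{-3,2}(0.5863)·e^{-i·2·3.0627}. Compute d first:
c=cos(0.5863/2)=0.957338, s=sin(0.5863/2)=0.288969; N=√[1·5040·720·2]=2693.993318
k: max(0,(2)−(-3))=5 … min(4+(2),4−(-3))=6
  k=5: (−1)^0·2693.9933/(240)·0.9573^3·0.2890^5 = +0.019844
  k=6: (−1)^1·2693.9933/(720)·0.9573^1·0.2890^7 = -0.000603
d^4_{-3,2}(0.5863) = +0.019844 -0.000603 = +0.019242
D = (+0.990782-0.135468i)·(+0.019242)·(+0.987578+0.157131i) = +0.019237+0.000421i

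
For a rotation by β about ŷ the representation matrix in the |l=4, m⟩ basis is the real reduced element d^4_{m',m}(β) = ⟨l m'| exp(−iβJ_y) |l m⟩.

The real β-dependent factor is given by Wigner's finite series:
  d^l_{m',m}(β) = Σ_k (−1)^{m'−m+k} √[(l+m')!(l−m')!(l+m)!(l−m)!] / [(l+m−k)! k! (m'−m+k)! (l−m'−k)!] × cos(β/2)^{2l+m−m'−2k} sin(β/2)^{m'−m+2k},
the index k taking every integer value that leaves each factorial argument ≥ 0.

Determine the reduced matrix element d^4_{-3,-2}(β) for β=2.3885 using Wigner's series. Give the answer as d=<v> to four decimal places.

d^4_{-3,-2}(β=2.3885) via Wigner's sum:
c=cos(2.3885/2)=0.367711, s=sin(2.3885/2)=0.929940; N=√[1·5040·2·720]=2693.993318
k∈{1,2} keeps every argument non-negative
  k=1: (−1)^0·2693.9933/(720)·0.3677^7·0.9299^1 = +0.003163
  k=2: (−1)^1·2693.9933/(240)·0.3677^5·0.9299^3 = -0.060685
d^4_{-3,-2}(2.3885) = +0.003163 -0.060685 = -0.057522

d=-0.0575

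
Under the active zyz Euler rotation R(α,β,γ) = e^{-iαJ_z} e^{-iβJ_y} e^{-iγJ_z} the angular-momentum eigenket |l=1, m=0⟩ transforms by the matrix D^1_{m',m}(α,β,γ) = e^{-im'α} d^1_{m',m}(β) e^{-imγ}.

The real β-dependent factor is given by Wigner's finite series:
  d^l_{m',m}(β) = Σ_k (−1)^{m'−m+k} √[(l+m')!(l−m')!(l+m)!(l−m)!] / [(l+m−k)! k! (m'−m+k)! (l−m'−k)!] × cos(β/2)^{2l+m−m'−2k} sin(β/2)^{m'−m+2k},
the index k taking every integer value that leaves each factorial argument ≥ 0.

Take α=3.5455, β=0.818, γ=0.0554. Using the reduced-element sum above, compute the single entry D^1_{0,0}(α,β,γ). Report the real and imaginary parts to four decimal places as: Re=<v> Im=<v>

Split into d^1_{0,0}(β=0.818) × two z-phases.
Half-angle: c=0.917519, s=0.397692. N=√(1·1·1·1)=1.000000
k: max(0,(0)−(0))=0 … min(1+(0),1−(0))=1
  k=0: (−1)^0·1.0000/(1)·0.9175^2·0.3977^0 = +0.841841
  k=1: (−1)^1·1.0000/(1)·0.9175^0·0.3977^2 = -0.158159
d^1_{0,0}(0.818) = +0.841841 -0.158159 = +0.683682
Attach z-rotation phases: D = e^{-i(0)(3.5455)}·(+0.683682)·e^{-i(0)(0.0554)} = +0.683682+0.000000i

Re=0.6837 Im=0.0000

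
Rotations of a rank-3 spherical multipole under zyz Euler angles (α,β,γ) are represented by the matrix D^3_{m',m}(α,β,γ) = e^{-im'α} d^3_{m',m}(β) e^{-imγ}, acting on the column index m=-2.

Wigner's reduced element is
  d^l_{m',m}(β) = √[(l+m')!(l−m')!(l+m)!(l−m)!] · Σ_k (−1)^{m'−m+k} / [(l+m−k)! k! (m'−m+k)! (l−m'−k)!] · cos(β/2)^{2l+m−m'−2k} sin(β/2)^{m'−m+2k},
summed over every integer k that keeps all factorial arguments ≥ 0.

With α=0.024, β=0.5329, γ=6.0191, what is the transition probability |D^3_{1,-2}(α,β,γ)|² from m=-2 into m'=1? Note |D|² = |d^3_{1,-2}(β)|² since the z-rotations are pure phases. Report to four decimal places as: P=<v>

P=0.0100

Split into d^3_{1,-2}(β=0.5329) × two z-phases.
c=cos(0.5329/2)=0.964712, s=sin(0.5329/2)=0.263308; N=√[24·2·1·120]=75.894664
k∈{0,1} keeps every argument non-negative
  k=0: (−1)^3·75.8947/(12)·0.9647^3·0.2633^3 = -0.103661
  k=1: (−1)^4·75.8947/(24)·0.9647^1·0.2633^5 = +0.003861
d^3_{1,-2}(0.5329) = -0.103661 +0.003861 = -0.099800
|D^3_{1,-2}|² = |d^3_{1,-2}(β)|² = (-0.099800)² = 0.009960 (the z-rotation phases have unit modulus)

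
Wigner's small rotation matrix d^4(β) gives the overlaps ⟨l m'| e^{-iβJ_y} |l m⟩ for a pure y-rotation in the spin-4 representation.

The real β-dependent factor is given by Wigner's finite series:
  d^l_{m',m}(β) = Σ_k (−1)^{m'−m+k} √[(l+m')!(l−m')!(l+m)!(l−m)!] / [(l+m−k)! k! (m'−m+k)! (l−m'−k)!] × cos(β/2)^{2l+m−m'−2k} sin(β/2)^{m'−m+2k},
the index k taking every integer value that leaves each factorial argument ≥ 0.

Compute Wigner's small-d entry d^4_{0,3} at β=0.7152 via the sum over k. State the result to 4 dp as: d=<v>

d=0.3149

d^4_{0,3}(β=0.7152) via Wigner's sum:
c=cos(0.7152/2)=0.936740, s=sin(0.7152/2)=0.350027; N=√[24·24·5040·1]=1703.830978
k∈{3,4} keeps every argument non-negative
  k=3: (−1)^0·1703.8310/(144)·0.9367^5·0.3500^3 = +0.365985
  k=4: (−1)^1·1703.8310/(144)·0.9367^3·0.3500^5 = -0.051101
d^4_{0,3}(0.7152) = +0.365985 -0.051101 = +0.314884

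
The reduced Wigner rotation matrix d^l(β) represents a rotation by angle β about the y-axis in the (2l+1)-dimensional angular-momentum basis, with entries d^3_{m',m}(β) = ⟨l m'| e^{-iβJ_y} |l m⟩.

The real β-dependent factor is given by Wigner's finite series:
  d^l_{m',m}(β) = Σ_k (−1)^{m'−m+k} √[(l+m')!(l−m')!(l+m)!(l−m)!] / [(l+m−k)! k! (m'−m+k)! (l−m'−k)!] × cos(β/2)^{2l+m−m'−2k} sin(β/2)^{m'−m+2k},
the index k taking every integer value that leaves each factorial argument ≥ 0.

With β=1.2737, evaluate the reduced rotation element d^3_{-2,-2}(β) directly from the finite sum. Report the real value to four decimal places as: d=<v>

d^3_{-2,-2}(β=1.2737) via Wigner's sum:
c=cos(1.2737/2)=0.803973, s=sin(1.2737/2)=0.594666; N=√[1·120·1·120]=120.000000
Admissible k: 0..1 (factorial args all ≥0)
  k=0: (−1)^0·120.0000/(120)·0.8040^6·0.5947^0 = +0.270053
  k=1: (−1)^1·120.0000/(24)·0.8040^4·0.5947^2 = -0.738723
d^3_{-2,-2}(1.2737) = +0.270053 -0.738723 = -0.468671

d=-0.4687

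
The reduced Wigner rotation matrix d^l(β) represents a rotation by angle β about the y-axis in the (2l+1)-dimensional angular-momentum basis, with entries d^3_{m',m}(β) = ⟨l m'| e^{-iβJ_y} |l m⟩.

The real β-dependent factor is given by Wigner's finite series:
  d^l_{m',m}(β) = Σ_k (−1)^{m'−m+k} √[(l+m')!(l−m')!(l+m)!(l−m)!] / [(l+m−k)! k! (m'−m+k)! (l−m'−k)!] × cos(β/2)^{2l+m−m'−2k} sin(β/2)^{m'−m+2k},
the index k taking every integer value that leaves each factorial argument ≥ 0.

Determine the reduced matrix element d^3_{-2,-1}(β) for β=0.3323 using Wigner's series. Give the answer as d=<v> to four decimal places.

d^3_{-2,-1}(β=0.3323) via Wigner's sum:
With c≡cos(β/2)=0.986229 and s≡sin(β/2)=0.165387, N=[1·120·2·24]^{1/2}=75.894664
Admissible k: 1..2 (factorial args all ≥0)
  k=1: (−1)^0·75.8947/(24)·0.9862^5·0.1654^1 = +0.487965
  k=2: (−1)^1·75.8947/(12)·0.9862^3·0.1654^3 = -0.027445
d^3_{-2,-1}(0.3323) = +0.487965 -0.027445 = +0.460520

d=0.4605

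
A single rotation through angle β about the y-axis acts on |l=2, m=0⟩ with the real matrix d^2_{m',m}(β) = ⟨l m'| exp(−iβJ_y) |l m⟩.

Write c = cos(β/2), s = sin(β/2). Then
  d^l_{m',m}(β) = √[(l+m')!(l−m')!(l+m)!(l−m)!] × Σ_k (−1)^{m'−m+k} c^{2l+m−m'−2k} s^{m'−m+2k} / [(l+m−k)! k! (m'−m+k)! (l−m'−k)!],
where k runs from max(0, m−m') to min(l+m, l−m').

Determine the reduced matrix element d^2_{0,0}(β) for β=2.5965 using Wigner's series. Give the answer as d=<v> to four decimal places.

d=0.5967

d^2_{0,0}(β=2.5965) via Wigner's sum:
c=cos(2.5965/2)=0.269185, s=sin(2.5965/2)=0.963089; N=√[2·2·2·2]=4.000000
k: max(0,(0)−(0))=0 … min(2+(0),2−(0))=2
  k=0: (−1)^0·4.0000/(4)·0.2692^4·0.9631^0 = +0.005251
  k=1: (−1)^1·4.0000/(1)·0.2692^2·0.9631^2 = -0.268839
  k=2: (−1)^2·4.0000/(4)·0.2692^0·0.9631^4 = +0.860330
d^2_{0,0}(2.5965) = +0.005251 -0.268839 +0.860330 = +0.596741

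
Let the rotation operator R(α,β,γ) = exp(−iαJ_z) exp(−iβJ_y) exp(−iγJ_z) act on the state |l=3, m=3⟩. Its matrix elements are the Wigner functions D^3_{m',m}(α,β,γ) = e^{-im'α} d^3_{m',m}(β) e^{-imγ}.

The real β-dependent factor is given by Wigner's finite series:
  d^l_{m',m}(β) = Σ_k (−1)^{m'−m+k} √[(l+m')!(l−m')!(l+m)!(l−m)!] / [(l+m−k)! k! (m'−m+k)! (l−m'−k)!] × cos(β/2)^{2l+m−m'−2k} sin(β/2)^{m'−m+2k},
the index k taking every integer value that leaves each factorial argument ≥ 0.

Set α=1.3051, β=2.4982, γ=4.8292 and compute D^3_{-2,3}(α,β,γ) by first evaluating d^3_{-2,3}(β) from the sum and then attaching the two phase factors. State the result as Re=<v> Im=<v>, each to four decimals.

Re=0.4594 Im=0.3784

First d^3_{-2,3}(β=2.4982), then the phase factors e^{-i(-2)α} and e^{-i(3)γ}:
Half-angle: c=0.316176, s=0.948700. N=√(1·120·720·1)=293.938769
k∈{5} keeps every argument non-negative
  k=5: (−1)^0·293.9388/(120)·0.3162^1·0.9487^5 = +0.595183
d^3_{-2,3}(2.4982) = +0.595183
Phases: e^{-i·(-2)·1.3051}=-0.862102+0.506734i, e^{-i·(3)·4.8292}=-0.343305-0.939224i ⇒ D=+0.459422+0.378383i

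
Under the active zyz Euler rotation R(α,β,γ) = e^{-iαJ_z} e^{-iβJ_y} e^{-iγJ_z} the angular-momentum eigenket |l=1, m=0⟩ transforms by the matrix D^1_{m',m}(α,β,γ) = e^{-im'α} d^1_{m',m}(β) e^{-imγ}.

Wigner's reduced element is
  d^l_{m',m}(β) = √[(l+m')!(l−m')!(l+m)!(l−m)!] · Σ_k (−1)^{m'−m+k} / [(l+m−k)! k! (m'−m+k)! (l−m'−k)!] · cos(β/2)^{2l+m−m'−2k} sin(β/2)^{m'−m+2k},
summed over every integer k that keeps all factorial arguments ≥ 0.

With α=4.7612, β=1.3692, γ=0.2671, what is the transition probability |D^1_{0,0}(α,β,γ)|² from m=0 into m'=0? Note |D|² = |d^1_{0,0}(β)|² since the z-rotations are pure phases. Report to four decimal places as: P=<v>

First d^1_{0,0}(β=1.3692), then the phase factors e^{-i(0)α} and e^{-i(0)γ}:
Half-angle: c=0.774672, s=0.632363. N=√(1·1·1·1)=1.000000
k: max(0,(0)−(0))=0 … min(1+(0),1−(0))=1
  k=0: (−1)^0·1.0000/(1)·0.7747^2·0.6324^0 = +0.600117
  k=1: (−1)^1·1.0000/(1)·0.7747^0·0.6324^2 = -0.399883
d^1_{0,0}(1.3692) = +0.600117 -0.399883 = +0.200234
|D^1_{0,0}|² = |d^1_{0,0}(β)|² = (+0.200234)² = 0.040093 (the z-rotation phases have unit modulus)

P=0.0401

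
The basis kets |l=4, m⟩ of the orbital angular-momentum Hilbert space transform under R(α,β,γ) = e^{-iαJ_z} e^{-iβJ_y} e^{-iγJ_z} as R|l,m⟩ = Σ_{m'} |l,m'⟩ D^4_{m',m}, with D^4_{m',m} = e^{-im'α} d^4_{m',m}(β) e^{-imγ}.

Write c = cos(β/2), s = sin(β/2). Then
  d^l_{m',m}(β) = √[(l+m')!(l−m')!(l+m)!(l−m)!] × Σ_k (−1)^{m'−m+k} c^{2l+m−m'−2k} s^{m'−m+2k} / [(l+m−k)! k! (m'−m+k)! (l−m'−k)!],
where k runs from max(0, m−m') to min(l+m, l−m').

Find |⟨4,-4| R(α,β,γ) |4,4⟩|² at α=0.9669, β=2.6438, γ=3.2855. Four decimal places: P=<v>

First d^4_{-4,4}(β=2.6438), then the phase factors e^{-i(-4)α} and e^{-i(4)γ}:
With c≡cos(β/2)=0.246334 and s≡sin(β/2)=0.969185, N=[1·40320·40320·1]^{1/2}=40320.000000
The bounds max(0,m−m')=8 and min(l+m,l−m')=8 give 1 term
  k=8: (−1)^0·40320.0000/(40320)·0.2463^0·0.9692^8 = +0.778490
d^4_{-4,4}(2.6438) = +0.778490
|D^4_{-4,4}|² = |d^4_{-4,4}(β)|² = (+0.778490)² = 0.606047 (the z-rotation phases have unit modulus)

P=0.6060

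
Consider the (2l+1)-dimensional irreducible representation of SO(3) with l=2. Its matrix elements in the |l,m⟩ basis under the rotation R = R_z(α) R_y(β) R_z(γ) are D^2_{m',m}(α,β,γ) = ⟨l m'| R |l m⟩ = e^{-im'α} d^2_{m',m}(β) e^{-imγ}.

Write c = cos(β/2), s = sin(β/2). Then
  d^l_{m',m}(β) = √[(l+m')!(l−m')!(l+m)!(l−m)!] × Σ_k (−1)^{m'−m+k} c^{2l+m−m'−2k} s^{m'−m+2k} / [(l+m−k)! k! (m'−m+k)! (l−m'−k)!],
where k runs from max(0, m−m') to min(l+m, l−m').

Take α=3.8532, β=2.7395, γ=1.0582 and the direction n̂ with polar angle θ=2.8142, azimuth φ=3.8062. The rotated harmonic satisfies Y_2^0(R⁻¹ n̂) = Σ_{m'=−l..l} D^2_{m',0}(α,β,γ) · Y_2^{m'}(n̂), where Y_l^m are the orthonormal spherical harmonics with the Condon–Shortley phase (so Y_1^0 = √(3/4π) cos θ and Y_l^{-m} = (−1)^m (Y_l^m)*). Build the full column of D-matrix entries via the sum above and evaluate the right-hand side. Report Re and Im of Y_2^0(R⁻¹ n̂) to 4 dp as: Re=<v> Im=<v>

Re=0.6253 Im=0.0000

Need the full column D^2_{m',0} for m'=−2..2 at α=3.8532, β=2.7395, γ=1.0582.
cos(β/2)=0.199695, sin(β/2)=0.979858
d^2_{-2,0}: single k=2 term ⇒ +0.093785;  D = +0.013791+0.092766i
d^2_{-1,0}: k∈[1..2] ⇒ +0.019113 -0.460184 = -0.441071;  D = +0.334029+0.288042i
d^2_{0,0}: k∈[0..2] ⇒ +0.001590 -0.153151 +0.921834 = +0.770274;  D = +0.770274+0.000000i
d^2_{1,0}: k∈[0..1] ⇒ -0.019113 +0.460184 = +0.441071;  D = -0.334029+0.288042i
d^2_{2,0}: single k=0 term ⇒ +0.093785;  D = +0.013791-0.092766i
Y_2^{m'}(θ=2.8142,φ=3.8062) and Σ D·Y over m':
  (+0.0138+0.0928i)·(+0.0096-0.0388i)  (+0.3340+0.2880i)·(+0.1852-0.1451i)  (+0.7703+0.0000i)·(+0.5329+0.0000i)  (-0.3340+0.2880i)·(-0.1852-0.1451i)  (+0.0138-0.0928i)·(+0.0096+0.0388i)
Y_2^0(R⁻¹ n̂) = +0.625251+0.000000i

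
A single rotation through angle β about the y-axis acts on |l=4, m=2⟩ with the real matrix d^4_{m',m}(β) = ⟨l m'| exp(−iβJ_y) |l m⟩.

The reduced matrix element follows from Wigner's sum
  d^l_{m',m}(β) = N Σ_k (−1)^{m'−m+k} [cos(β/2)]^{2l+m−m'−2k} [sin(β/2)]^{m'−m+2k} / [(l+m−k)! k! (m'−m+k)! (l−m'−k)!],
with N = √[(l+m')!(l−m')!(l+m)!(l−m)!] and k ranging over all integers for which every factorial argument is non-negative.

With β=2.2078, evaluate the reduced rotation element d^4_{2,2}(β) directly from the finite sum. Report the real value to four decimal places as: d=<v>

d^4_{2,2}(β=2.2078) via Wigner's sum:
With c≡cos(β/2)=0.450117 and s≡sin(β/2)=0.892970, N=[720·2·720·2]^{1/2}=1440.000000
k: max(0,(2)−(2))=0 … min(4+(2),4−(2))=2
  k=0: (−1)^0·1440.0000/(1440)·0.4501^8·0.8930^0 = +0.001685
  k=1: (−1)^1·1440.0000/(120)·0.4501^6·0.8930^2 = -0.079581
  k=2: (−1)^2·1440.0000/(96)·0.4501^4·0.8930^4 = +0.391507
d^4_{2,2}(2.2078) = +0.001685 -0.079581 +0.391507 = +0.313611

d=0.3136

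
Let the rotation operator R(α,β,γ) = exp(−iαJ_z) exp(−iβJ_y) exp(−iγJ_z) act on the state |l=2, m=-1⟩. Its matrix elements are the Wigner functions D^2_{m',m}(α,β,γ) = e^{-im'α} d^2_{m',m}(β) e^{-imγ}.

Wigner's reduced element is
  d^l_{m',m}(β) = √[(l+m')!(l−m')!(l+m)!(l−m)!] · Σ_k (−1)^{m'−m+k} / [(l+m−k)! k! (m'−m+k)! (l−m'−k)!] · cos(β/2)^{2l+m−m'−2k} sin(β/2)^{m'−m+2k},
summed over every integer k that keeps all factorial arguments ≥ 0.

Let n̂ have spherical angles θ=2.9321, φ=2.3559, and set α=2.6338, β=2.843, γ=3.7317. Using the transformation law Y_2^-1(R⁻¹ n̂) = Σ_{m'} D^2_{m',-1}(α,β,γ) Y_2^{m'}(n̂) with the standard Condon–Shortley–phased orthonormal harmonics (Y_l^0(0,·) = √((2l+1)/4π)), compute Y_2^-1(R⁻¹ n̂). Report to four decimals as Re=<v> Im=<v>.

Need the full column D^2_{m',-1} for m'=−2..2 at α=2.6338, β=2.843, γ=3.7317.
cos(β/2)=0.148742, sin(β/2)=0.988876
d^2_{-2,-1}: single k=1 term ⇒ +0.006508;  D = -0.005928+0.002686i
d^2_{-1,-1}: k∈[0..1] ⇒ +0.000489 -0.064904 = -0.064415;  D = -0.064197-0.005296i
d^2_{0,-1}: k∈[0..1] ⇒ -0.007971 +0.352319 = +0.344348;  D = -0.286112-0.191612i
d^2_{1,-1}: k∈[0..1] ⇒ +0.064904 -0.956241 = -0.891337;  D = -0.405974-0.793515i
d^2_{2,-1}: single k=0 term ⇒ -0.287667;  D = -0.010036+0.287492i
Y_2^{m'}(θ=2.9321,φ=2.3559) and Σ D·Y over m':
  (-0.0059+0.0027i)·(-0.0000+0.0167i)  (-0.0642-0.0053i)·(+0.1111+0.1112i)  (-0.2861-0.1916i)·(+0.5899+0.0000i)  (-0.4060-0.7935i)·(-0.1111+0.1112i)  (-0.0100+0.2875i)·(-0.0000-0.0167i)
Y_2^-1(R⁻¹ n̂) = -0.037250-0.077658i

Re=-0.0372 Im=-0.0777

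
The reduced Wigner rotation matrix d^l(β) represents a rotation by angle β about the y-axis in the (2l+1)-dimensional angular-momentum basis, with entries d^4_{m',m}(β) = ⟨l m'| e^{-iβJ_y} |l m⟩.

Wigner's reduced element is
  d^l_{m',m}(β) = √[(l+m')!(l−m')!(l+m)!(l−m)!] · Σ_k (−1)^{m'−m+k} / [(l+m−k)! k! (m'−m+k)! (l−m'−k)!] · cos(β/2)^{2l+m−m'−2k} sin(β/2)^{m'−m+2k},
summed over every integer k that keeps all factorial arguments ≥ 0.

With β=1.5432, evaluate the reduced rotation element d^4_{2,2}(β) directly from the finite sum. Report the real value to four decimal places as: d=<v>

d=0.2144

d^4_{2,2}(β=1.5432) via Wigner's sum:
Half-angle: c=0.716796, s=0.697283. N=√(720·2·720·2)=1440.000000
The bounds max(0,m−m')=0 and min(l+m,l−m')=2 give 3 terms
  k=0: (−1)^0·1440.0000/(1440)·0.7168^8·0.6973^0 = +0.069689
  k=1: (−1)^1·1440.0000/(120)·0.7168^6·0.6973^2 = -0.791357
  k=2: (−1)^2·1440.0000/(96)·0.7168^4·0.6973^4 = +0.936073
d^4_{2,2}(1.5432) = +0.069689 -0.791357 +0.936073 = +0.214405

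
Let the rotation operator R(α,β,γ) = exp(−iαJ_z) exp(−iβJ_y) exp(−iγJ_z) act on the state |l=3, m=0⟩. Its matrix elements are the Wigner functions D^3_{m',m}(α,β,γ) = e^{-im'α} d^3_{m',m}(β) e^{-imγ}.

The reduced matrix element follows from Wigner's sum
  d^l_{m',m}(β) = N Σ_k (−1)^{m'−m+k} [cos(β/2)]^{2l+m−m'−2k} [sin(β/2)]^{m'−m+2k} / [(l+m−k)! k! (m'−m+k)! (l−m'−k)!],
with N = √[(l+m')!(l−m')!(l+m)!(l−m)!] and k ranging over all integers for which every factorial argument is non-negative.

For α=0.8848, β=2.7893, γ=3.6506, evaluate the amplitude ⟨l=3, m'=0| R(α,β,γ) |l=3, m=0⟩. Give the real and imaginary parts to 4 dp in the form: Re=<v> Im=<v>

Re=-0.6592 Im=0.0000

First d^3_{0,0}(β=2.7893), then the phase factors e^{-i(0)α} and e^{-i(0)γ}:
With c≡cos(β/2)=0.175237 and s≡sin(β/2)=0.984526, N=[6·6·6·6]^{1/2}=36.000000
k∈{0,1,2,3} keeps every argument non-negative
  k=0: (−1)^0·36.0000/(36)·0.1752^6·0.9845^0 = +0.000029
  k=1: (−1)^1·36.0000/(4)·0.1752^4·0.9845^2 = -0.008226
  k=2: (−1)^2·36.0000/(4)·0.1752^2·0.9845^4 = +0.259659
  k=3: (−1)^3·36.0000/(36)·0.1752^0·0.9845^6 = -0.910676
d^3_{0,0}(2.7893) = +0.000029 -0.008226 +0.259659 -0.910676 = -0.659215
D = (+1.000000+0.000000i)·(-0.659215)·(+1.000000+0.000000i) = -0.659215+0.000000i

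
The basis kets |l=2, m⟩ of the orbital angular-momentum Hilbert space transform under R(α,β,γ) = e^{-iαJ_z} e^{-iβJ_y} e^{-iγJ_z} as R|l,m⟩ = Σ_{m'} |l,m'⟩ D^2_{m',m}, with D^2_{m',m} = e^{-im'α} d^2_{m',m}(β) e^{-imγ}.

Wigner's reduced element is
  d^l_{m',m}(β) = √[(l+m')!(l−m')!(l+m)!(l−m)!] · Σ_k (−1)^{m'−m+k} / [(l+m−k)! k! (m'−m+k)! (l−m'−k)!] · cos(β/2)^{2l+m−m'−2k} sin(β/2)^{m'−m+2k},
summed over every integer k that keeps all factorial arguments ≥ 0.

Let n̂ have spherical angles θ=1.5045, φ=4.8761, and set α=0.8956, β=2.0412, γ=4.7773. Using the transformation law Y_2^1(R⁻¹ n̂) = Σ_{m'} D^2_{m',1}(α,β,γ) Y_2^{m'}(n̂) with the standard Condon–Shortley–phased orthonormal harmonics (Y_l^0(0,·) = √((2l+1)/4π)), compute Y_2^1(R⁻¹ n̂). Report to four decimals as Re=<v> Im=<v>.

Need the full column D^2_{m',1} for m'=−2..2 at α=0.8956, β=2.0412, γ=4.7773.
cos(β/2)=0.522855, sin(β/2)=0.852422
d^2_{-2,1}: single k=3 term ⇒ +0.647701;  D = -0.639887-0.100307i
d^2_{-1,1}: k∈[2..3] ⇒ +0.595926 -0.527981 = +0.067945;  D = -0.050170+0.045820i
d^2_{0,1}: k∈[1..2] ⇒ +0.298451 -0.793269 = -0.494818;  D = -0.032097-0.493776i
d^2_{1,1}: k∈[0..1] ⇒ +0.074735 -0.595926 = -0.521191;  D = -0.427108-0.298695i
d^2_{2,1}: single k=0 term ⇒ -0.243684;  D = -0.233833+0.068587i
Y_2^{m'}(θ=1.5045,φ=4.8761) and Σ D·Y over m':
  (-0.6399-0.1003i)·(-0.3641+0.1237i)  (-0.0502+0.0458i)·(+0.0083+0.0504i)  (-0.0321-0.4938i)·(-0.3112+0.0000i)  (-0.4271-0.2987i)·(-0.0083+0.0504i)  (-0.2338+0.0686i)·(-0.3641-0.1237i)
Y_2^1(R⁻¹ n̂) = +0.364920+0.093832i

Re=0.3649 Im=0.0938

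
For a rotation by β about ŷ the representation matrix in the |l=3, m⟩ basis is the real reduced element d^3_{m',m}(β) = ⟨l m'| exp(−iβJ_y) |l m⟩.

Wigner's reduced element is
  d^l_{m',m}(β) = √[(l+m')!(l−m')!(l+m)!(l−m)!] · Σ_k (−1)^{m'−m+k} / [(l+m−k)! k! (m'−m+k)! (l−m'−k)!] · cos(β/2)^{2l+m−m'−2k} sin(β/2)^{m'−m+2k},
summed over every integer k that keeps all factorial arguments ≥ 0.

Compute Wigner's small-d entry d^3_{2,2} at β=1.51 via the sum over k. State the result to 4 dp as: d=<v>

d=-0.5113

d^3_{2,2}(β=1.51) via Wigner's sum:
With c≡cos(β/2)=0.728272 and s≡sin(β/2)=0.685289, N=[120·1·120·1]^{1/2}=120.000000
k: max(0,(2)−(2))=0 … min(3+(2),3−(2))=1
  k=0: (−1)^0·120.0000/(120)·0.7283^6·0.6853^0 = +0.149197
  k=1: (−1)^1·120.0000/(24)·0.7283^4·0.6853^2 = -0.660527
d^3_{2,2}(1.51) = +0.149197 -0.660527 = -0.511330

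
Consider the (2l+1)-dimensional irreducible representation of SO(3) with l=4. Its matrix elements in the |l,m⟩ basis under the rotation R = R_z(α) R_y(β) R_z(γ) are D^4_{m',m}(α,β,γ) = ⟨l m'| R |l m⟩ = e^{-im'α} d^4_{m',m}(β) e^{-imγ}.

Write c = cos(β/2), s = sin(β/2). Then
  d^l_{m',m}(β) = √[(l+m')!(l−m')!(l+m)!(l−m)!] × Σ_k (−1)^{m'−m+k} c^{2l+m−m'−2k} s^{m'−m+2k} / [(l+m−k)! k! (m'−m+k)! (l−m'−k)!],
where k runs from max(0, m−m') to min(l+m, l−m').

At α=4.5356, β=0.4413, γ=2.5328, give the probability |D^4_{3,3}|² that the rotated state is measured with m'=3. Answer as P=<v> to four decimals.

Split into d^4_{3,3}(β=0.4413) × two z-phases.
c=cos(0.4413/2)=0.975755, s=sin(0.4413/2)=0.218864; N=√[5040·1·5040·1]=5040.000000
k∈{0,1} keeps every argument non-negative
  k=0: (−1)^0·5040.0000/(5040)·0.9758^8·0.2189^0 = +0.821727
  k=1: (−1)^1·5040.0000/(720)·0.9758^6·0.2189^2 = -0.289396
d^4_{3,3}(0.4413) = +0.821727 -0.289396 = +0.532332
|D^4_{3,3}|² = |d^4_{3,3}(β)|² = (+0.532332)² = 0.283377 (the z-rotation phases have unit modulus)

P=0.2834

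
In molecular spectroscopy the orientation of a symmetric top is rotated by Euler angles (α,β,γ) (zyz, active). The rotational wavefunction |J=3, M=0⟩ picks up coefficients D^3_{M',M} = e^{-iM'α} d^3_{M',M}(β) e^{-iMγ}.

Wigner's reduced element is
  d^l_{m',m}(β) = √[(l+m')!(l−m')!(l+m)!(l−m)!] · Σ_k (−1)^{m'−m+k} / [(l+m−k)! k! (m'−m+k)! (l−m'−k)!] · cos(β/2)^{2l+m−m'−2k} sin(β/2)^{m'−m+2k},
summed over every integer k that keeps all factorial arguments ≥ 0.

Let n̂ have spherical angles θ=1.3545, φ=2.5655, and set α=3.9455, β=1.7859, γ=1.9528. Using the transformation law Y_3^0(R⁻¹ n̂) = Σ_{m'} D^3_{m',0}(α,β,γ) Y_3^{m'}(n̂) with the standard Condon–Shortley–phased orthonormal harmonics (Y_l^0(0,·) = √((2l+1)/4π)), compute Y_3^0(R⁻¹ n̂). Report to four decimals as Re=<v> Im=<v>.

Need the full column D^3_{m',0} for m'=−3..3 at α=3.9455, β=1.7859, γ=1.9528.
cos(β/2)=0.627117, sin(β/2)=0.778925
d^3_{-3,0}: single k=3 term ⇒ +0.521252;  D = +0.388469-0.347557i
d^3_{-2,0}: k∈[2..3] ⇒ +0.513980 -0.792940 = -0.278960;  D = +0.010324-0.278769i
d^3_{-1,0}: k∈[1..3] ⇒ +0.261715 -1.211280 +0.622899 = -0.326666;  D = +0.226673+0.235223i
d^3_{0,0}: k∈[0..3] ⇒ +0.060826 -0.844555 +1.302934 -0.223344 = +0.295861;  D = +0.295861+0.000000i
d^3_{1,0}: k∈[0..2] ⇒ -0.261715 +1.211280 -0.622899 = +0.326666;  D = -0.226673+0.235223i
d^3_{2,0}: k∈[0..1] ⇒ +0.513980 -0.792940 = -0.278960;  D = +0.010324+0.278769i
d^3_{3,0}: single k=0 term ⇒ -0.521252;  D = -0.388469-0.347557i
Y_3^{m'}(θ=1.3545,φ=2.5655) and Σ D·Y over m':
  (+0.3885-0.3476i)·(+0.0610-0.3839i)  (+0.0103-0.2788i)·(+0.0851+0.1912i)  (+0.2267+0.2352i)·(+0.2037+0.1324i)  (+0.2959+0.0000i)·(-0.2218+0.0000i)  (-0.2267+0.2352i)·(-0.2037+0.1324i)  (+0.0103+0.2788i)·(+0.0851-0.1912i)  (-0.3885-0.3476i)·(-0.0610-0.3839i)
Y_3^0(R⁻¹ n̂) = -0.146693+0.000000i

Re=-0.1467 Im=0.0000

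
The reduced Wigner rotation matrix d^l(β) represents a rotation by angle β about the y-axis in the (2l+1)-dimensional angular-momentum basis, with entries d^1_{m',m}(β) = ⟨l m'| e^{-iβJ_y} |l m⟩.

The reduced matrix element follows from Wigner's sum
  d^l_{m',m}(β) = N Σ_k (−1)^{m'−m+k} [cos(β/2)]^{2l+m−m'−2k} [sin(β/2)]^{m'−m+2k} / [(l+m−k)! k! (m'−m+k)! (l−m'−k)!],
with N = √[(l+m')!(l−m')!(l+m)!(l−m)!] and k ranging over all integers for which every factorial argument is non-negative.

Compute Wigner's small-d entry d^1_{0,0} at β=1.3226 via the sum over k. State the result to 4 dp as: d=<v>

d^1_{0,0}(β=1.3226) via Wigner's sum:
Half-angle: c=0.789195, s=0.614143. N=√(1·1·1·1)=1.000000
k∈{0,1} keeps every argument non-negative
  k=0: (−1)^0·1.0000/(1)·0.7892^2·0.6141^0 = +0.622828
  k=1: (−1)^1·1.0000/(1)·0.7892^0·0.6141^2 = -0.377172
d^1_{0,0}(1.3226) = +0.622828 -0.377172 = +0.245656

d=0.2457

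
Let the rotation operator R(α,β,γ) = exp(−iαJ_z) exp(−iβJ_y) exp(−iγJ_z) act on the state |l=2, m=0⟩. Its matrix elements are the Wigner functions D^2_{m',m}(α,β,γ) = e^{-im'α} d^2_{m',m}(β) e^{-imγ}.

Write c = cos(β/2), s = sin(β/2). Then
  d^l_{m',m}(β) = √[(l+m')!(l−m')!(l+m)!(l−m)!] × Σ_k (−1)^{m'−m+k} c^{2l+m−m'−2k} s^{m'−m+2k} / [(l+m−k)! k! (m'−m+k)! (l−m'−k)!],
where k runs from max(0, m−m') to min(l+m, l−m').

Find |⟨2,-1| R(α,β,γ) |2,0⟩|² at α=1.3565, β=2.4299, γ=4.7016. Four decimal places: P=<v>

First d^2_{-1,0}(β=2.4299), then the phase factors e^{-i(-1)α} and e^{-i(0)γ}:
With c≡cos(β/2)=0.348384 and s≡sin(β/2)=0.937352, N=[1·6·2·2]^{1/2}=4.898979
The bounds max(0,m−m')=1 and min(l+m,l−m')=2 give 2 terms
  k=1: (−1)^0·4.8990/(2)·0.3484^3·0.9374^1 = +0.097085
  k=2: (−1)^1·4.8990/(2)·0.3484^1·0.9374^3 = -0.702816
d^2_{-1,0}(2.4299) = +0.097085 -0.702816 = -0.605731
|D^2_{-1,0}|² = |d^2_{-1,0}(β)|² = (-0.605731)² = 0.366910 (the z-rotation phases have unit modulus)

P=0.3669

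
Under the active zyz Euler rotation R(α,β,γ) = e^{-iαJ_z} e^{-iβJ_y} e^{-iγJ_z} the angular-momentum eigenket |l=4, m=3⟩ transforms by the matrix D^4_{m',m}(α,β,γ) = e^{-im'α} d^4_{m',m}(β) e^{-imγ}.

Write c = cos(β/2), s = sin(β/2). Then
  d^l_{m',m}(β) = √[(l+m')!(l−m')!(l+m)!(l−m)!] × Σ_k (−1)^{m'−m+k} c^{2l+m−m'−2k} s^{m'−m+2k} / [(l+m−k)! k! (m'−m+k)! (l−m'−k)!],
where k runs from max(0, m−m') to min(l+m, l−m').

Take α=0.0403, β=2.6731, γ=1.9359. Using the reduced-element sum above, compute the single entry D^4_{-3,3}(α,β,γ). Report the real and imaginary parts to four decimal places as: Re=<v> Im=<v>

D^4_{-3,3}(0.0403,2.6731,1.9359) = e^{-i·-3·0.0403}·d^4_{-3,3}(2.6731)·e^{-i·3·1.9359}. Compute d first:
Half-angle: c=0.232110, s=0.972690. N=√(1·5040·5040·1)=5040.000000
k: max(0,(3)−(-3))=6 … min(4+(3),4−(-3))=7
  k=6: (−1)^0·5040.0000/(720)·0.2321^2·0.9727^6 = +0.319397
  k=7: (−1)^1·5040.0000/(5040)·0.2321^0·0.9727^8 = -0.801298
d^4_{-3,3}(2.6731) = +0.319397 -0.801298 = -0.481901
D = (+0.992700+0.120606i)·(-0.481901)·(+0.889071+0.457770i) = -0.398711-0.270662i

Re=-0.3987 Im=-0.2707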